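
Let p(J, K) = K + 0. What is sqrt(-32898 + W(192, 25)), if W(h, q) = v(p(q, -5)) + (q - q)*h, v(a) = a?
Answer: I*sqrt(32903) ≈ 181.39*I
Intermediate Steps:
p(J, K) = K
W(h, q) = -5 (W(h, q) = -5 + (q - q)*h = -5 + 0*h = -5 + 0 = -5)
sqrt(-32898 + W(192, 25)) = sqrt(-32898 - 5) = sqrt(-32903) = I*sqrt(32903)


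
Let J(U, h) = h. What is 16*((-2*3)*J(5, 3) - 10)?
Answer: -448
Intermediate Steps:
16*((-2*3)*J(5, 3) - 10) = 16*(-2*3*3 - 10) = 16*(-6*3 - 10) = 16*(-18 - 10) = 16*(-28) = -448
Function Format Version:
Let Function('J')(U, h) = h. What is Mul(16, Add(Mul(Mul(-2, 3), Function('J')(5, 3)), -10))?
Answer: -448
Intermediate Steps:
Mul(16, Add(Mul(Mul(-2, 3), Function('J')(5, 3)), -10)) = Mul(16, Add(Mul(Mul(-2, 3), 3), -10)) = Mul(16, Add(Mul(-6, 3), -10)) = Mul(16, Add(-18, -10)) = Mul(16, -28) = -448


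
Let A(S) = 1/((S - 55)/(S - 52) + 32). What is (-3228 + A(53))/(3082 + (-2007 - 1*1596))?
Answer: 96839/15630 ≈ 6.1957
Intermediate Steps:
A(S) = 1/(32 + (-55 + S)/(-52 + S)) (A(S) = 1/((-55 + S)/(-52 + S) + 32) = 1/(32 + (-55 + S)/(-52 + S)))
(-3228 + A(53))/(3082 + (-2007 - 1*1596)) = (-3228 + (-52 + 53)/(3*(-573 + 11*53)))/(3082 + (-2007 - 1*1596)) = (-3228 + (⅓)*1/(-573 + 583))/(3082 + (-2007 - 1596)) = (-3228 + (⅓)*1/10)/(3082 - 3603) = (-3228 + (⅓)*(⅒)*1)/(-521) = (-3228 + 1/30)*(-1/521) = -96839/30*(-1/521) = 96839/15630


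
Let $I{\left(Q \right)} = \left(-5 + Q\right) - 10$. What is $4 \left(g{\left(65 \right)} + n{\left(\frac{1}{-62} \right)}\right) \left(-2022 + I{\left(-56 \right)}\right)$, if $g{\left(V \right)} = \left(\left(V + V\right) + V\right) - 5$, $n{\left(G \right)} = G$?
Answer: $- \frac{49306894}{31} \approx -1.5905 \cdot 10^{6}$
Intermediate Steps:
$g{\left(V \right)} = -5 + 3 V$ ($g{\left(V \right)} = \left(2 V + V\right) - 5 = 3 V - 5 = -5 + 3 V$)
$I{\left(Q \right)} = -15 + Q$
$4 \left(g{\left(65 \right)} + n{\left(\frac{1}{-62} \right)}\right) \left(-2022 + I{\left(-56 \right)}\right) = 4 \left(\left(-5 + 3 \cdot 65\right) + \frac{1}{-62}\right) \left(-2022 - 71\right) = 4 \left(\left(-5 + 195\right) - \frac{1}{62}\right) \left(-2022 - 71\right) = 4 \left(190 - \frac{1}{62}\right) \left(-2093\right) = 4 \cdot \frac{11779}{62} \left(-2093\right) = 4 \left(- \frac{24653447}{62}\right) = - \frac{49306894}{31}$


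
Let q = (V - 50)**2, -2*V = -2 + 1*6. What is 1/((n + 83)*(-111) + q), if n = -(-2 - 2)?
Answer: -1/6953 ≈ -0.00014382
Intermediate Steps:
V = -2 (V = -(-2 + 1*6)/2 = -(-2 + 6)/2 = -1/2*4 = -2)
n = 4 (n = -1*(-4) = 4)
q = 2704 (q = (-2 - 50)**2 = (-52)**2 = 2704)
1/((n + 83)*(-111) + q) = 1/((4 + 83)*(-111) + 2704) = 1/(87*(-111) + 2704) = 1/(-9657 + 2704) = 1/(-6953) = -1/6953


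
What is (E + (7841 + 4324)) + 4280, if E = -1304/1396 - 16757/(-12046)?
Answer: 69137589227/4204054 ≈ 16445.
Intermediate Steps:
E = 1921197/4204054 (E = -1304*1/1396 - 16757*(-1/12046) = -326/349 + 16757/12046 = 1921197/4204054 ≈ 0.45699)
(E + (7841 + 4324)) + 4280 = (1921197/4204054 + (7841 + 4324)) + 4280 = (1921197/4204054 + 12165) + 4280 = 51144238107/4204054 + 4280 = 69137589227/4204054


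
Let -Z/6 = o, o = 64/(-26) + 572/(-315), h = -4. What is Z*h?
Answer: -140128/1365 ≈ -102.66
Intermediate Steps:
o = -17516/4095 (o = 64*(-1/26) + 572*(-1/315) = -32/13 - 572/315 = -17516/4095 ≈ -4.2774)
Z = 35032/1365 (Z = -6*(-17516/4095) = 35032/1365 ≈ 25.664)
Z*h = (35032/1365)*(-4) = -140128/1365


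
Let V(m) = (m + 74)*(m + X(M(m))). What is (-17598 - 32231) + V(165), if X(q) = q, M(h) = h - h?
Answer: -10394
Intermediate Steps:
M(h) = 0
V(m) = m*(74 + m) (V(m) = (m + 74)*(m + 0) = (74 + m)*m = m*(74 + m))
(-17598 - 32231) + V(165) = (-17598 - 32231) + 165*(74 + 165) = -49829 + 165*239 = -49829 + 39435 = -10394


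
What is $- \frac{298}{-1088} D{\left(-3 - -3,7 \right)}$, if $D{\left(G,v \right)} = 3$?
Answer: $\frac{447}{544} \approx 0.82169$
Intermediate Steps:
$- \frac{298}{-1088} D{\left(-3 - -3,7 \right)} = - \frac{298}{-1088} \cdot 3 = \left(-298\right) \left(- \frac{1}{1088}\right) 3 = \frac{149}{544} \cdot 3 = \frac{447}{544}$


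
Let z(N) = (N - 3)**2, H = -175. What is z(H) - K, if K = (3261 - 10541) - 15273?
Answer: 54237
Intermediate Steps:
z(N) = (-3 + N)**2
K = -22553 (K = -7280 - 15273 = -22553)
z(H) - K = (-3 - 175)**2 - 1*(-22553) = (-178)**2 + 22553 = 31684 + 22553 = 54237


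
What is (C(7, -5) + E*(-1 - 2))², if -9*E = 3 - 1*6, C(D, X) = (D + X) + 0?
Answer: 1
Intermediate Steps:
C(D, X) = D + X
E = ⅓ (E = -(3 - 1*6)/9 = -(3 - 6)/9 = -⅑*(-3) = ⅓ ≈ 0.33333)
(C(7, -5) + E*(-1 - 2))² = ((7 - 5) + (-1 - 2)/3)² = (2 + (⅓)*(-3))² = (2 - 1)² = 1² = 1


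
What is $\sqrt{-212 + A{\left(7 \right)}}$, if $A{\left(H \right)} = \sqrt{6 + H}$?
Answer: $\sqrt{-212 + \sqrt{13}} \approx 14.436 i$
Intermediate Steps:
$\sqrt{-212 + A{\left(7 \right)}} = \sqrt{-212 + \sqrt{6 + 7}} = \sqrt{-212 + \sqrt{13}}$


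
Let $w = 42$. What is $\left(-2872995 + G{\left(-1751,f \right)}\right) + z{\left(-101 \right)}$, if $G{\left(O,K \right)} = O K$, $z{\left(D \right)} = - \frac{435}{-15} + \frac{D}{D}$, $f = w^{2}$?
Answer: $-5961729$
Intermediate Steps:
$f = 1764$ ($f = 42^{2} = 1764$)
$z{\left(D \right)} = 30$ ($z{\left(D \right)} = \left(-435\right) \left(- \frac{1}{15}\right) + 1 = 29 + 1 = 30$)
$G{\left(O,K \right)} = K O$
$\left(-2872995 + G{\left(-1751,f \right)}\right) + z{\left(-101 \right)} = \left(-2872995 + 1764 \left(-1751\right)\right) + 30 = \left(-2872995 - 3088764\right) + 30 = -5961759 + 30 = -5961729$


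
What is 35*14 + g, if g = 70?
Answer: 560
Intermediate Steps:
35*14 + g = 35*14 + 70 = 490 + 70 = 560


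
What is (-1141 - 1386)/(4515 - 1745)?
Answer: -2527/2770 ≈ -0.91227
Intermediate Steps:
(-1141 - 1386)/(4515 - 1745) = -2527/2770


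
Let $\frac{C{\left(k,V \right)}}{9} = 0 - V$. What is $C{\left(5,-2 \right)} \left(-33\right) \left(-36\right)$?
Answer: $21384$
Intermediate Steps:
$C{\left(k,V \right)} = - 9 V$ ($C{\left(k,V \right)} = 9 \left(0 - V\right) = 9 \left(- V\right) = - 9 V$)
$C{\left(5,-2 \right)} \left(-33\right) \left(-36\right) = \left(-9\right) \left(-2\right) \left(-33\right) \left(-36\right) = 18 \left(-33\right) \left(-36\right) = \left(-594\right) \left(-36\right) = 21384$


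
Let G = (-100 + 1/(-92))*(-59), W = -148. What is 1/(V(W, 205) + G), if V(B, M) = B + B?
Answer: 92/515627 ≈ 0.00017842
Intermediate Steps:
V(B, M) = 2*B
G = 542859/92 (G = (-100 - 1/92)*(-59) = -9201/92*(-59) = 542859/92 ≈ 5900.6)
1/(V(W, 205) + G) = 1/(2*(-148) + 542859/92) = 1/(-296 + 542859/92) = 1/(515627/92) = 92/515627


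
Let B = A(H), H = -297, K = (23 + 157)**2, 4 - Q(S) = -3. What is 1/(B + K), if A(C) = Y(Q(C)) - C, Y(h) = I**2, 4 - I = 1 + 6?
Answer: 1/32706 ≈ 3.0575e-5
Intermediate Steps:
Q(S) = 7 (Q(S) = 4 - 1*(-3) = 4 + 3 = 7)
K = 32400 (K = 180**2 = 32400)
I = -3 (I = 4 - (1 + 6) = 4 - 1*7 = 4 - 7 = -3)
Y(h) = 9 (Y(h) = (-3)**2 = 9)
A(C) = 9 - C
B = 306 (B = 9 - 1*(-297) = 9 + 297 = 306)
1/(B + K) = 1/(306 + 32400) = 1/32706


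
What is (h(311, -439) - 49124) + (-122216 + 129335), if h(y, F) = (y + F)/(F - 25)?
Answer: -1218137/29 ≈ -42005.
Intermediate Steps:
h(y, F) = (F + y)/(-25 + F)
(h(311, -439) - 49124) + (-122216 + 129335) = ((-439 + 311)/(-25 - 439) - 49124) + (-122216 + 129335) = (-128/(-464) - 49124) + 7119 = (-1/464*(-128) - 49124) + 7119 = (8/29 - 49124) + 7119 = -1424588/29 + 7119 = -1218137/29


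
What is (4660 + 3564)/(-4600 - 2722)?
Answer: -4112/3661 ≈ -1.1232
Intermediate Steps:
(4660 + 3564)/(-4600 - 2722) = 8224/(-7322) = 8224*(-1/7322) = -4112/3661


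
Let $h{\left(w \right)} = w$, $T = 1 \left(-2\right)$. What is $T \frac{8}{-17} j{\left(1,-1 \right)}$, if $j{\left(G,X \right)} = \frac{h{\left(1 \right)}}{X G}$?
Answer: $- \frac{16}{17} \approx -0.94118$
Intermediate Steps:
$T = -2$
$j{\left(G,X \right)} = \frac{1}{G X}$ ($j{\left(G,X \right)} = 1 \frac{1}{X G} = 1 \frac{1}{G X} = \frac{1}{G X}$)
$T \frac{8}{-17} j{\left(1,-1 \right)} = - 2 \frac{8}{-17} \frac{1}{1 \left(-1\right)} = - 2 \cdot 8 \left(- \frac{1}{17}\right) 1 \left(-1\right) = \left(-2\right) \left(- \frac{8}{17}\right) \left(-1\right) = \frac{16}{17} \left(-1\right) = - \frac{16}{17}$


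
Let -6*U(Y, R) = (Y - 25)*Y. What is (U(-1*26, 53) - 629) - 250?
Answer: -1100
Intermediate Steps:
U(Y, R) = -Y*(-25 + Y)/6 (U(Y, R) = -(Y - 25)*Y/6 = -(-25 + Y)*Y/6 = -Y*(-25 + Y)/6)
(U(-1*26, 53) - 629) - 250 = ((-1*26)*(25 - (-1)*26)/6 - 629) - 250 = ((1/6)*(-26)*(25 - 1*(-26)) - 629) - 250 = ((1/6)*(-26)*(25 + 26) - 629) - 250 = ((1/6)*(-26)*51 - 629) - 250 = (-221 - 629) - 250 = -850 - 250 = -1100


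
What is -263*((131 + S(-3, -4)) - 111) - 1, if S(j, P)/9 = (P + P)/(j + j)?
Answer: -8417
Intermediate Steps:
S(j, P) = 9*P/j (S(j, P) = 9*((P + P)/(j + j)) = 9*((2*P)/((2*j))) = 9*((2*P)*(1/(2*j))) = 9*(P/j) = 9*P/j)
-263*((131 + S(-3, -4)) - 111) - 1 = -263*((131 + 9*(-4)/(-3)) - 111) - 1 = -263*((131 + 9*(-4)*(-⅓)) - 111) - 1 = -263*((131 + 12) - 111) - 1 = -263*(143 - 111) - 1 = -263*32 - 1 = -8416 - 1 = -8417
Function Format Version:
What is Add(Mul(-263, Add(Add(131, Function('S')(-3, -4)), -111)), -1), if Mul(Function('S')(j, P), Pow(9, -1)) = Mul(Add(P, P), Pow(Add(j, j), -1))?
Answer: -8417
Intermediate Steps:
Function('S')(j, P) = Mul(9, P, Pow(j, -1)) (Function('S')(j, P) = Mul(9, Mul(Add(P, P), Pow(Add(j, j), -1))) = Mul(9, Mul(Mul(2, P), Pow(Mul(2, j), -1))) = Mul(9, Mul(Mul(2, P), Mul(Rational(1, 2), Pow(j, -1)))) = Mul(9, Mul(P, Pow(j, -1))) = Mul(9, P, Pow(j, -1)))
Add(Mul(-263, Add(Add(131, Function('S')(-3, -4)), -111)), -1) = Add(Mul(-263, Add(Add(131, Mul(9, -4, Pow(-3, -1))), -111)), -1) = Add(Mul(-263, Add(Add(131, Mul(9, -4, Rational(-1, 3))), -111)), -1) = Add(Mul(-263, Add(Add(131, 12), -111)), -1) = Add(Mul(-263, Add(143, -111)), -1) = Add(Mul(-263, 32), -1) = Add(-8416, -1) = -8417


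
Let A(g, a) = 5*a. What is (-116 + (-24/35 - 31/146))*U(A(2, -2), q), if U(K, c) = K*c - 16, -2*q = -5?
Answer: 24491309/5110 ≈ 4792.8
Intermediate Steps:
q = 5/2 (q = -½*(-5) = 5/2 ≈ 2.5000)
U(K, c) = -16 + K*c
(-116 + (-24/35 - 31/146))*U(A(2, -2), q) = (-116 + (-24/35 - 31/146))*(-16 + (5*(-2))*(5/2)) = (-116 + (-24*1/35 - 31*1/146))*(-16 - 10*5/2) = (-116 + (-24/35 - 31/146))*(-16 - 25) = (-116 - 4589/5110)*(-41) = -597349/5110*(-41) = 24491309/5110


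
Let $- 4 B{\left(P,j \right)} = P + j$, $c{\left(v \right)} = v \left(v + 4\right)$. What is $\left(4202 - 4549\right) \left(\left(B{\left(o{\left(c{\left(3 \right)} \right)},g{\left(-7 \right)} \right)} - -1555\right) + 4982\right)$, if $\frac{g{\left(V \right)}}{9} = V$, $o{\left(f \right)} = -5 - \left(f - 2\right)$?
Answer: $- \frac{9103545}{4} \approx -2.2759 \cdot 10^{6}$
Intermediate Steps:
$c{\left(v \right)} = v \left(4 + v\right)$
$o{\left(f \right)} = -3 - f$ ($o{\left(f \right)} = -5 - \left(f - 2\right) = -5 - \left(-2 + f\right) = -3 - f$)
$g{\left(V \right)} = 9 V$
$B{\left(P,j \right)} = - \frac{P}{4} - \frac{j}{4}$ ($B{\left(P,j \right)} = - \frac{P + j}{4} = - \frac{P}{4} - \frac{j}{4}$)
$\left(4202 - 4549\right) \left(\left(B{\left(o{\left(c{\left(3 \right)} \right)},g{\left(-7 \right)} \right)} - -1555\right) + 4982\right) = \left(4202 - 4549\right) \left(\left(\left(- \frac{-3 - 3 \left(4 + 3\right)}{4} - \frac{9 \left(-7\right)}{4}\right) - -1555\right) + 4982\right) = - 347 \left(\left(\left(- \frac{-3 - 3 \cdot 7}{4} - - \frac{63}{4}\right) + 1555\right) + 4982\right) = - 347 \left(\left(\left(- \frac{-3 - 21}{4} + \frac{63}{4}\right) + 1555\right) + 4982\right) = - 347 \left(\left(\left(\left(- \frac{1}{4}\right) \left(-24\right) + \frac{63}{4}\right) + 1555\right) + 4982\right) = - 347 \left(\left(\left(6 + \frac{63}{4}\right) + 1555\right) + 4982\right) = - 347 \left(\left(\frac{87}{4} + 1555\right) + 4982\right) = - 347 \left(\frac{6307}{4} + 4982\right) = \left(-347\right) \frac{26235}{4} = - \frac{9103545}{4}$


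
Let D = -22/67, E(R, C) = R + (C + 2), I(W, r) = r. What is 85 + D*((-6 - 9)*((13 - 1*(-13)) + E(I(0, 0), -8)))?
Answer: 12295/67 ≈ 183.51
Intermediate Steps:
E(R, C) = 2 + C + R (E(R, C) = R + (2 + C) = 2 + C + R)
D = -22/67 (D = -22*1/67 = -22/67 ≈ -0.32836)
85 + D*((-6 - 9)*((13 - 1*(-13)) + E(I(0, 0), -8))) = 85 - 22*(-6 - 9)*((13 - 1*(-13)) + (2 - 8 + 0))/67 = 85 - (-330)*((13 + 13) - 6)/67 = 85 - (-330)*(26 - 6)/67 = 85 - (-330)*20/67 = 85 - 22/67*(-300) = 85 + 6600/67 = 12295/67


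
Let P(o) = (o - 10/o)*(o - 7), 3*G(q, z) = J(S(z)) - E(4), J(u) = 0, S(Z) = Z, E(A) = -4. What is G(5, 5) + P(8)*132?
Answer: 2677/3 ≈ 892.33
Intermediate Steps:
G(q, z) = 4/3 (G(q, z) = (0 - 1*(-4))/3 = (0 + 4)/3 = (1/3)*4 = 4/3)
P(o) = (-7 + o)*(o - 10/o) (P(o) = (o - 10/o)*(-7 + o) = (-7 + o)*(o - 10/o))
G(5, 5) + P(8)*132 = 4/3 + (-10 + 8**2 - 7*8 + 70/8)*132 = 4/3 + (-10 + 64 - 56 + 70*(1/8))*132 = 4/3 + (-10 + 64 - 56 + 35/4)*132 = 4/3 + (27/4)*132 = 4/3 + 891 = 2677/3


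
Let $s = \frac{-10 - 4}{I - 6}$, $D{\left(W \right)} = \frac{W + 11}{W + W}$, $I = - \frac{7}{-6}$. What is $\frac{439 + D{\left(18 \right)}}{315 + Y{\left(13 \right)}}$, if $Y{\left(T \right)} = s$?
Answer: $\frac{459157}{331884} \approx 1.3835$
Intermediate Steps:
$I = \frac{7}{6}$ ($I = \left(-7\right) \left(- \frac{1}{6}\right) = \frac{7}{6} \approx 1.1667$)
$D{\left(W \right)} = \frac{11 + W}{2 W}$
$s = \frac{84}{29}$ ($s = \frac{-10 - 4}{\frac{7}{6} - 6} = - \frac{14}{- \frac{29}{6}} = \left(-14\right) \left(- \frac{6}{29}\right) = \frac{84}{29} \approx 2.8966$)
$Y{\left(T \right)} = \frac{84}{29}$
$\frac{439 + D{\left(18 \right)}}{315 + Y{\left(13 \right)}} = \frac{439 + \frac{11 + 18}{2 \cdot 18}}{315 + \frac{84}{29}} = \frac{439 + \frac{1}{2} \cdot \frac{1}{18} \cdot 29}{\frac{9219}{29}} = \left(439 + \frac{29}{36}\right) \frac{29}{9219} = \frac{15833}{36} \cdot \frac{29}{9219} = \frac{459157}{331884}$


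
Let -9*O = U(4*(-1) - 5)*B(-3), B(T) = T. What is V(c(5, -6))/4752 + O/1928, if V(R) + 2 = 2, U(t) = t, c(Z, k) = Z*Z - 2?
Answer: -3/1928 ≈ -0.0015560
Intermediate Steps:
c(Z, k) = -2 + Z² (c(Z, k) = Z² - 2 = -2 + Z²)
V(R) = 0 (V(R) = -2 + 2 = 0)
O = -3 (O = -(4*(-1) - 5)*(-3)/9 = -(-4 - 5)*(-3)/9 = -(-1)*(-3) = -⅑*27 = -3)
V(c(5, -6))/4752 + O/1928 = 0/4752 - 3/1928 = 0*(1/4752) - 3*1/1928 = 0 - 3/1928 = -3/1928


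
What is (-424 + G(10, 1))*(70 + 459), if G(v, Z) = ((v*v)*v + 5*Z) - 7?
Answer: 303646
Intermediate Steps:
G(v, Z) = -7 + v**3 + 5*Z (G(v, Z) = (v**2*v + 5*Z) - 7 = (v**3 + 5*Z) - 7 = -7 + v**3 + 5*Z)
(-424 + G(10, 1))*(70 + 459) = (-424 + (-7 + 10**3 + 5*1))*(70 + 459) = (-424 + (-7 + 1000 + 5))*529 = (-424 + 998)*529 = 574*529 = 303646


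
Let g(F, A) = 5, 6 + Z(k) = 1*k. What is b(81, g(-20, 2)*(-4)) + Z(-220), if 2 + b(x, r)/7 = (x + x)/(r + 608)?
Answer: -3333/14 ≈ -238.07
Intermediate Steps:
Z(k) = -6 + k (Z(k) = -6 + 1*k = -6 + k)
b(x, r) = -14 + 14*x/(608 + r) (b(x, r) = -14 + 7*((x + x)/(r + 608)) = -14 + 7*((2*x)/(608 + r)) = -14 + 7*(2*x/(608 + r)) = -14 + 14*x/(608 + r))
b(81, g(-20, 2)*(-4)) + Z(-220) = 14*(-608 + 81 - 5*(-4))/(608 + 5*(-4)) + (-6 - 220) = 14*(-608 + 81 - 1*(-20))/(608 - 20) - 226 = 14*(-608 + 81 + 20)/588 - 226 = 14*(1/588)*(-507) - 226 = -169/14 - 226 = -3333/14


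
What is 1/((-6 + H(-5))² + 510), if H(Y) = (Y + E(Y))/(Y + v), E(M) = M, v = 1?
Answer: 4/2089 ≈ 0.0019148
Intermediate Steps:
H(Y) = 2*Y/(1 + Y) (H(Y) = (Y + Y)/(Y + 1) = (2*Y)/(1 + Y) = 2*Y/(1 + Y))
1/((-6 + H(-5))² + 510) = 1/((-6 + 2*(-5)/(1 - 5))² + 510) = 1/((-6 + 2*(-5)/(-4))² + 510) = 1/((-6 + 2*(-5)*(-¼))² + 510) = 1/((-6 + 5/2)² + 510) = 1/((-7/2)² + 510) = 1/(49/4 + 510) = 1/(2089/4) = 4/2089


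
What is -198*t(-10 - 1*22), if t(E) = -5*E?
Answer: -31680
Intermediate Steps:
-198*t(-10 - 1*22) = -(-990)*(-10 - 1*22) = -(-990)*(-10 - 22) = -(-990)*(-32) = -198*160 = -31680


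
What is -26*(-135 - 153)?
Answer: 7488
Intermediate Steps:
-26*(-135 - 153) = -26*(-288) = 7488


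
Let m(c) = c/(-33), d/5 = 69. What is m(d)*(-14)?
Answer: 1610/11 ≈ 146.36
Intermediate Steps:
d = 345 (d = 5*69 = 345)
m(c) = -c/33 (m(c) = c*(-1/33) = -c/33)
m(d)*(-14) = -1/33*345*(-14) = -115/11*(-14) = 1610/11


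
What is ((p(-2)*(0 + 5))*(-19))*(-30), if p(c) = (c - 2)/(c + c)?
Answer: 2850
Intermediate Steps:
p(c) = (-2 + c)/(2*c) (p(c) = (-2 + c)/((2*c)) = (-2 + c)*(1/(2*c)) = (-2 + c)/(2*c))
((p(-2)*(0 + 5))*(-19))*(-30) = ((((½)*(-2 - 2)/(-2))*(0 + 5))*(-19))*(-30) = ((((½)*(-½)*(-4))*5)*(-19))*(-30) = ((1*5)*(-19))*(-30) = (5*(-19))*(-30) = -95*(-30) = 2850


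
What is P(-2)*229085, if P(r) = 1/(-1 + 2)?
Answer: 229085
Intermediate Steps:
P(r) = 1 (P(r) = 1/1 = 1)
P(-2)*229085 = 1*229085 = 229085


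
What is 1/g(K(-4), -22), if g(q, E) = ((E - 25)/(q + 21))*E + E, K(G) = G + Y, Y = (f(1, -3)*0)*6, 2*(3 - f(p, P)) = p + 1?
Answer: 17/660 ≈ 0.025758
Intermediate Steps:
f(p, P) = 5/2 - p/2 (f(p, P) = 3 - (p + 1)/2 = 3 - (1 + p)/2 = 3 + (-1/2 - p/2) = 5/2 - p/2)
Y = 0 (Y = ((5/2 - 1/2*1)*0)*6 = ((5/2 - 1/2)*0)*6 = (2*0)*6 = 0*6 = 0)
K(G) = G (K(G) = G + 0 = G)
g(q, E) = E + E*(-25 + E)/(21 + q) (g(q, E) = ((-25 + E)/(21 + q))*E + E = E*(-25 + E)/(21 + q) + E = E + E*(-25 + E)/(21 + q))
1/g(K(-4), -22) = 1/(-22*(-4 - 22 - 4)/(21 - 4)) = 1/(-22*(-30)/17) = 1/(-22*1/17*(-30)) = 1/(660/17) = 17/660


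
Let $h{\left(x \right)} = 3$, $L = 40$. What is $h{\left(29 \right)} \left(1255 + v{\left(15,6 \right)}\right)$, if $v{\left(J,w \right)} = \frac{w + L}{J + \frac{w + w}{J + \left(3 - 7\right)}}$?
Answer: $\frac{222641}{59} \approx 3773.6$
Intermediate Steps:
$v{\left(J,w \right)} = \frac{40 + w}{J + \frac{2 w}{-4 + J}}$ ($v{\left(J,w \right)} = \frac{w + 40}{J + \frac{w + w}{J + \left(3 - 7\right)}} = \frac{40 + w}{J + \frac{2 w}{J - 4}} = \frac{40 + w}{J + \frac{2 w}{-4 + J}}$)
$h{\left(29 \right)} \left(1255 + v{\left(15,6 \right)}\right) = 3 \left(1255 + \frac{-160 - 24 + 40 \cdot 15 + 15 \cdot 6}{15^{2} - 60 + 2 \cdot 6}\right) = 3 \left(1255 + \frac{-160 - 24 + 600 + 90}{225 - 60 + 12}\right) = 3 \left(1255 + \frac{1}{177} \cdot 506\right) = 3 \left(1255 + \frac{506}{177}\right) = 3 \cdot \frac{222641}{177} = \frac{222641}{59}$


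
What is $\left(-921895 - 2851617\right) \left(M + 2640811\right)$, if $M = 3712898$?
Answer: $-23975797156008$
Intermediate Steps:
$\left(-921895 - 2851617\right) \left(M + 2640811\right) = \left(-921895 - 2851617\right) \left(3712898 + 2640811\right) = \left(-3773512\right) 6353709 = -23975797156008$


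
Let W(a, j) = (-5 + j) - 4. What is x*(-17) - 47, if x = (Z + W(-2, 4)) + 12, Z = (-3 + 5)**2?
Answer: -234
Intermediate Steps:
W(a, j) = -9 + j
Z = 4 (Z = 2**2 = 4)
x = 11 (x = (4 + (-9 + 4)) + 12 = (4 - 5) + 12 = -1 + 12 = 11)
x*(-17) - 47 = 11*(-17) - 47 = -187 - 47 = -234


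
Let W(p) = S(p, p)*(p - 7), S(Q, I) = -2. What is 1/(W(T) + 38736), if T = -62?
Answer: 1/38874 ≈ 2.5724e-5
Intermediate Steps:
W(p) = 14 - 2*p (W(p) = -2*(p - 7) = -2*(-7 + p) = 14 - 2*p)
1/(W(T) + 38736) = 1/((14 - 2*(-62)) + 38736) = 1/((14 + 124) + 38736) = 1/(138 + 38736) = 1/38874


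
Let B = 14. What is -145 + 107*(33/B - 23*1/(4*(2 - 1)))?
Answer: -14225/28 ≈ -508.04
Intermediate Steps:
-145 + 107*(33/B - 23*1/(4*(2 - 1))) = -145 + 107*(33/14 - 23*1/(4*(2 - 1))) = -145 + 107*(33*(1/14) - 23/(1*4)) = -145 + 107*(33/14 - 23/4) = -145 + 107*(-95/28) = -145 - 10165/28 = -14225/28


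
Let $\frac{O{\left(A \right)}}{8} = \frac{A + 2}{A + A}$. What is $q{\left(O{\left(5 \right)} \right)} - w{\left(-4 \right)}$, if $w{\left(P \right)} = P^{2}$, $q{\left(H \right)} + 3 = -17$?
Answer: $-36$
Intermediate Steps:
$O{\left(A \right)} = \frac{4 \left(2 + A\right)}{A}$ ($O{\left(A \right)} = 8 \frac{A + 2}{A + A} = 8 \frac{2 + A}{2 A} = \frac{4 \left(2 + A\right)}{A}$)
$q{\left(H \right)} = -20$ ($q{\left(H \right)} = -3 - 17 = -20$)
$q{\left(O{\left(5 \right)} \right)} - w{\left(-4 \right)} = -20 - \left(-4\right)^{2} = -20 - 16 = -36$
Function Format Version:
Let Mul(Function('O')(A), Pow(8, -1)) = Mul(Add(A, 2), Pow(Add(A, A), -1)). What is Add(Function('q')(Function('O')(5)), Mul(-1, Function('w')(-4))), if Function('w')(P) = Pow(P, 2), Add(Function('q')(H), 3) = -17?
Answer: -36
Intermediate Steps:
Function('O')(A) = Mul(4, Pow(A, -1), Add(2, A)) (Function('O')(A) = Mul(8, Mul(Add(A, 2), Pow(Add(A, A), -1))) = Mul(8, Mul(Add(2, A), Pow(Mul(2, A), -1))) = Mul(8, Mul(Add(2, A), Mul(Rational(1, 2), Pow(A, -1)))) = Mul(8, Mul(Rational(1, 2), Pow(A, -1), Add(2, A))) = Mul(4, Pow(A, -1), Add(2, A)))
Function('q')(H) = -20 (Function('q')(H) = Add(-3, -17) = -20)
Add(Function('q')(Function('O')(5)), Mul(-1, Function('w')(-4))) = Add(-20, Mul(-1, Pow(-4, 2))) = Add(-20, Mul(-1, 16)) = Add(-20, -16) = -36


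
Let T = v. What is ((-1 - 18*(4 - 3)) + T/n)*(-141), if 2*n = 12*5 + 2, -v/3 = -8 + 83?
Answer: 114774/31 ≈ 3702.4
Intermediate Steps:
v = -225 (v = -3*(-8 + 83) = -3*75 = -225)
T = -225
n = 31 (n = (12*5 + 2)/2 = (60 + 2)/2 = (½)*62 = 31)
((-1 - 18*(4 - 3)) + T/n)*(-141) = ((-1 - 18*(4 - 3)) - 225/31)*(-141) = ((-1 - 18) - 225*1/31)*(-141) = ((-1 - 3*6) - 225/31)*(-141) = ((-1 - 18) - 225/31)*(-141) = (-19 - 225/31)*(-141) = -814/31*(-141) = 114774/31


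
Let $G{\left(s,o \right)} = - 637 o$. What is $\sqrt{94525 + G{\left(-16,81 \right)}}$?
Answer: $4 \sqrt{2683} \approx 207.19$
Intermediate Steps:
$\sqrt{94525 + G{\left(-16,81 \right)}} = \sqrt{94525 - 51597} = \sqrt{42928} = 4 \sqrt{2683}$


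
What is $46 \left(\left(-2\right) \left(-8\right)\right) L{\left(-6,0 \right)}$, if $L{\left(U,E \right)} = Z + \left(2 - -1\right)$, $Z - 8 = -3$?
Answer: $5888$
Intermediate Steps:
$Z = 5$ ($Z = 8 - 3 = 5$)
$L{\left(U,E \right)} = 8$ ($L{\left(U,E \right)} = 5 + \left(2 - -1\right) = 5 + \left(2 + 1\right) = 5 + 3 = 8$)
$46 \left(\left(-2\right) \left(-8\right)\right) L{\left(-6,0 \right)} = 46 \left(\left(-2\right) \left(-8\right)\right) 8 = 46 \cdot 16 \cdot 8 = 736 \cdot 8 = 5888$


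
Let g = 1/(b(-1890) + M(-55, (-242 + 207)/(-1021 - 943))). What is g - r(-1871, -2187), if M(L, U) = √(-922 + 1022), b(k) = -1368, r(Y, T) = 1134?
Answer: -1539973/1358 ≈ -1134.0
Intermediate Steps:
M(L, U) = 10 (M(L, U) = √100 = 10)
g = -1/1358 (g = 1/(-1368 + 10) = 1/(-1358) = -1/1358 ≈ -0.00073638)
g - r(-1871, -2187) = -1/1358 - 1*1134 = -1/1358 - 1134 = -1539973/1358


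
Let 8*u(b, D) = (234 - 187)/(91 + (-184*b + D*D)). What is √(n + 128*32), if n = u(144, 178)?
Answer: √1826347324002/21116 ≈ 64.000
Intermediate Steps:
u(b, D) = 47/(8*(91 + D² - 184*b)) (u(b, D) = ((234 - 187)/(91 + (-184*b + D*D)))/8 = (47/(91 + (-184*b + D²)))/8 = (47/(91 + (D² - 184*b)))/8 = (47/(91 + D² - 184*b))/8 = 47/(8*(91 + D² - 184*b)))
n = 47/42232 (n = 47/(8*(91 + 178² - 184*144)) = 47/(8*(91 + 31684 - 26496)) = (47/8)/5279 = (47/8)*(1/5279) = 47/42232 ≈ 0.0011129)
√(n + 128*32) = √(47/42232 + 128*32) = √(47/42232 + 4096) = √(172982319/42232) = √1826347324002/21116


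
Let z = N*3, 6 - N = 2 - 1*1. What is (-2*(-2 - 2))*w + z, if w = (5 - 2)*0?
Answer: 15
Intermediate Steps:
N = 5 (N = 6 - (2 - 1*1) = 6 - (2 - 1) = 6 - 1*1 = 6 - 1 = 5)
z = 15 (z = 5*3 = 15)
w = 0 (w = 3*0 = 0)
(-2*(-2 - 2))*w + z = -2*(-2 - 2)*0 + 15 = -2*(-4)*0 + 15 = 8*0 + 15 = 0 + 15 = 15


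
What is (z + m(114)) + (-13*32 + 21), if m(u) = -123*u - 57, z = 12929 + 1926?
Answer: 381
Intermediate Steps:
z = 14855
m(u) = -57 - 123*u
(z + m(114)) + (-13*32 + 21) = (14855 + (-57 - 123*114)) + (-13*32 + 21) = (14855 + (-57 - 14022)) + (-416 + 21) = (14855 - 14079) - 395 = 776 - 395 = 381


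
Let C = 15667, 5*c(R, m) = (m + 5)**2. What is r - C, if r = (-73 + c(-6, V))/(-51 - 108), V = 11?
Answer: -12455156/795 ≈ -15667.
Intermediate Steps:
c(R, m) = (5 + m)**2/5 (c(R, m) = (m + 5)**2/5 = (5 + m)**2/5)
r = 109/795 (r = (-73 + (5 + 11)**2/5)/(-51 - 108) = (-73 + (1/5)*16**2)/(-159) = (-73 + (1/5)*256)*(-1/159) = (-73 + 256/5)*(-1/159) = -109/5*(-1/159) = 109/795 ≈ 0.13711)
r - C = 109/795 - 1*15667 = 109/795 - 15667 = -12455156/795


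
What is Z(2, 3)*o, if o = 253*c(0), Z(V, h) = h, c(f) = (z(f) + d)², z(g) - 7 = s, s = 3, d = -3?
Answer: 37191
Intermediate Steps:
z(g) = 10 (z(g) = 7 + 3 = 10)
c(f) = 49 (c(f) = (10 - 3)² = 7² = 49)
o = 12397 (o = 253*49 = 12397)
Z(2, 3)*o = 3*12397 = 37191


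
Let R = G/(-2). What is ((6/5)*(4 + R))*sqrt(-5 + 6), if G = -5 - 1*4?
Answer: 51/5 ≈ 10.200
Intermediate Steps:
G = -9 (G = -5 - 4 = -9)
R = 9/2 (R = -9/(-2) = -9*(-1/2) = 9/2 ≈ 4.5000)
((6/5)*(4 + R))*sqrt(-5 + 6) = ((6/5)*(4 + 9/2))*sqrt(-5 + 6) = ((6*(1/5))*(17/2))*sqrt(1) = ((6/5)*(17/2))*1 = (51/5)*1 = 51/5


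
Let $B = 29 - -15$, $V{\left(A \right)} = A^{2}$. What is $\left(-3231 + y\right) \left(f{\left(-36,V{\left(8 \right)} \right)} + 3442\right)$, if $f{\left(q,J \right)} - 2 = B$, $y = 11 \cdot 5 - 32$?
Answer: $-11189504$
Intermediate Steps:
$y = 23$ ($y = 55 - 32 = 23$)
$B = 44$ ($B = 29 + 15 = 44$)
$f{\left(q,J \right)} = 46$ ($f{\left(q,J \right)} = 2 + 44 = 46$)
$\left(-3231 + y\right) \left(f{\left(-36,V{\left(8 \right)} \right)} + 3442\right) = \left(-3231 + 23\right) \left(46 + 3442\right) = \left(-3208\right) 3488 = -11189504$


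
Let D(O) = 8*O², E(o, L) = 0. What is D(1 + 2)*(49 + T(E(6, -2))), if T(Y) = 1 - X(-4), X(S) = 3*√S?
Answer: 3600 - 432*I ≈ 3600.0 - 432.0*I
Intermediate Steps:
T(Y) = 1 - 6*I (T(Y) = 1 - 3*√(-4) = 1 - 3*2*I = 1 - 6*I)
D(1 + 2)*(49 + T(E(6, -2))) = (8*(1 + 2)²)*(49 + (1 - 6*I)) = (8*3²)*(50 - 6*I) = (8*9)*(50 - 6*I) = 72*(50 - 6*I) = 3600 - 432*I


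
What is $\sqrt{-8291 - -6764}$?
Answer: $i \sqrt{1527} \approx 39.077 i$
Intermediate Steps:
$\sqrt{-8291 - -6764} = \sqrt{-8291 + \left(-6635 + 13399\right)} = \sqrt{-8291 + 6764} = \sqrt{-1527} = i \sqrt{1527}$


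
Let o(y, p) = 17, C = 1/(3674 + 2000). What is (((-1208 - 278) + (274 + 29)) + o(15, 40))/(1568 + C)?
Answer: -601444/808803 ≈ -0.74362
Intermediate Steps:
C = 1/5674 ≈ 0.00017624
(((-1208 - 278) + (274 + 29)) + o(15, 40))/(1568 + C) = (((-1208 - 278) + (274 + 29)) + 17)/(1568 + 1/5674) = ((-1486 + 303) + 17)/(8896833/5674) = (-1183 + 17)*(5674/8896833) = -1166*5674/8896833 = -601444/808803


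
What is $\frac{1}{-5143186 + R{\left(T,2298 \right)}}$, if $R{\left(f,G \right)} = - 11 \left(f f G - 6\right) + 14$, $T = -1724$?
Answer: $- \frac{1}{75135808034} \approx -1.3309 \cdot 10^{-11}$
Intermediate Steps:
$R{\left(f,G \right)} = 80 - 11 G f^{2}$ ($R{\left(f,G \right)} = - 11 \left(f^{2} G - 6\right) + 14 = - 11 \left(G f^{2} - 6\right) + 14 = - 11 \left(-6 + G f^{2}\right) + 14 = \left(66 - 11 G f^{2}\right) + 14 = 80 - 11 G f^{2}$)
$\frac{1}{-5143186 + R{\left(T,2298 \right)}} = \frac{1}{-5143186 + \left(80 - 25278 \left(-1724\right)^{2}\right)} = \frac{1}{-5143186 + \left(80 - 25278 \cdot 2972176\right)} = \frac{1}{-5143186 + \left(80 - 75130664928\right)} = \frac{1}{-5143186 - 75130664848} = \frac{1}{-75135808034} = - \frac{1}{75135808034}$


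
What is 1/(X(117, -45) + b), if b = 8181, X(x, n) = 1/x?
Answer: 117/957178 ≈ 0.00012223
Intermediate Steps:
1/(X(117, -45) + b) = 1/(1/117 + 8181) = 1/(957178/117) = 117/957178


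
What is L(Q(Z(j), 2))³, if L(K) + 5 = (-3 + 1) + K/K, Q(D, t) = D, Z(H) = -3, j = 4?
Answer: -216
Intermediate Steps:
L(K) = -6 (L(K) = -5 + ((-3 + 1) + K/K) = -5 + (-2 + 1) = -5 - 1 = -6)
L(Q(Z(j), 2))³ = (-6)³ = -216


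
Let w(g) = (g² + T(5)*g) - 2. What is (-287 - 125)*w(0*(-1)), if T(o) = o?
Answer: 824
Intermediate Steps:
w(g) = -2 + g² + 5*g (w(g) = (g² + 5*g) - 2 = -2 + g² + 5*g)
(-287 - 125)*w(0*(-1)) = (-287 - 125)*(-2 + (0*(-1))² + 5*(0*(-1))) = -412*(-2 + 0² + 5*0) = -412*(-2 + 0 + 0) = -412*(-2) = 824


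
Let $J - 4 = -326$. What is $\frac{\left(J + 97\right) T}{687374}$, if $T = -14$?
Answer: $\frac{1575}{343687} \approx 0.0045827$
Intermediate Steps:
$J = -322$ ($J = 4 - 326 = -322$)
$\frac{\left(J + 97\right) T}{687374} = \frac{\left(-322 + 97\right) \left(-14\right)}{687374} = \left(-225\right) \left(-14\right) \frac{1}{687374} = 3150 \cdot \frac{1}{687374} = \frac{1575}{343687}$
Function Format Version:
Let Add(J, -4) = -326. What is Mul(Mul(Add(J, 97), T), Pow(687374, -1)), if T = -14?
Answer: Rational(1575, 343687) ≈ 0.0045827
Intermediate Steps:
J = -322 (J = Add(4, -326) = -322)
Mul(Mul(Add(J, 97), T), Pow(687374, -1)) = Mul(Mul(Add(-322, 97), -14), Pow(687374, -1)) = Mul(Mul(-225, -14), Rational(1, 687374)) = Mul(3150, Rational(1, 687374)) = Rational(1575, 343687)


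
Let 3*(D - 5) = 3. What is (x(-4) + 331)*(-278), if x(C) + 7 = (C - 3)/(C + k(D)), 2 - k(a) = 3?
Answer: -452306/5 ≈ -90461.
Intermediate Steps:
D = 6 (D = 5 + (⅓)*3 = 5 + 1 = 6)
k(a) = -1 (k(a) = 2 - 1*3 = 2 - 3 = -1)
x(C) = -7 + (-3 + C)/(-1 + C) (x(C) = -7 + (C - 3)/(C - 1) = -7 + (-3 + C)/(-1 + C))
(x(-4) + 331)*(-278) = (2*(2 - 3*(-4))/(-1 - 4) + 331)*(-278) = (2*(2 + 12)/(-5) + 331)*(-278) = (2*(-⅕)*14 + 331)*(-278) = (-28/5 + 331)*(-278) = (1627/5)*(-278) = -452306/5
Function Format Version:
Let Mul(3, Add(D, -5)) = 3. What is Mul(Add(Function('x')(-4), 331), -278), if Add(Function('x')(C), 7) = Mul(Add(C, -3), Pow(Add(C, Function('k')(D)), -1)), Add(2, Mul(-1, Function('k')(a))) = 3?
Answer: Rational(-452306, 5) ≈ -90461.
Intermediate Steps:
D = 6 (D = Add(5, Mul(Rational(1, 3), 3)) = Add(5, 1) = 6)
Function('k')(a) = -1 (Function('k')(a) = Add(2, Mul(-1, 3)) = Add(2, -3) = -1)
Function('x')(C) = Add(-7, Mul(Pow(Add(-1, C), -1), Add(-3, C))) (Function('x')(C) = Add(-7, Mul(Add(C, -3), Pow(Add(C, -1), -1))) = Add(-7, Mul(Add(-3, C), Pow(Add(-1, C), -1))) = Add(-7, Mul(Pow(Add(-1, C), -1), Add(-3, C))))
Mul(Add(Function('x')(-4), 331), -278) = Mul(Add(Mul(2, Pow(Add(-1, -4), -1), Add(2, Mul(-3, -4))), 331), -278) = Mul(Add(Mul(2, Pow(-5, -1), Add(2, 12)), 331), -278) = Mul(Add(Mul(2, Rational(-1, 5), 14), 331), -278) = Mul(Add(Rational(-28, 5), 331), -278) = Mul(Rational(1627, 5), -278) = Rational(-452306, 5)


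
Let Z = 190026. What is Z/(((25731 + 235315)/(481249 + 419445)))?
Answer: 85577639022/130523 ≈ 6.5565e+5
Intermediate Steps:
Z/(((25731 + 235315)/(481249 + 419445))) = 190026/(((25731 + 235315)/(481249 + 419445))) = 190026/((261046/900694)) = 190026/((261046*(1/900694))) = 190026/(130523/450347) = 190026*(450347/130523) = 85577639022/130523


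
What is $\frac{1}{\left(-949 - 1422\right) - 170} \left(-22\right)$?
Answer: $\frac{2}{231} \approx 0.008658$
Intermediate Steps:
$\frac{1}{\left(-949 - 1422\right) - 170} \left(-22\right) = \frac{1}{-2371 - 170} \left(-22\right) = \frac{1}{-2541} \left(-22\right) = \left(- \frac{1}{2541}\right) \left(-22\right) = \frac{2}{231}$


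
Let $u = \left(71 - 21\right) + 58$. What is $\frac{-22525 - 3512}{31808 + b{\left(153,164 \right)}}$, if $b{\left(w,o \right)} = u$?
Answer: $- \frac{26037}{31916} \approx -0.8158$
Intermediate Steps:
$u = 108$ ($u = 50 + 58 = 108$)
$b{\left(w,o \right)} = 108$
$\frac{-22525 - 3512}{31808 + b{\left(153,164 \right)}} = \frac{-22525 - 3512}{31808 + 108} = - \frac{26037}{31916}$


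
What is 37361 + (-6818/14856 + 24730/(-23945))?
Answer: 1328978281223/35572692 ≈ 37360.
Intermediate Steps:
37361 + (-6818/14856 + 24730/(-23945)) = 37361 + (-6818*1/14856 + 24730*(-1/23945)) = 37361 + (-3409/7428 - 4946/4789) = 37361 - 53064589/35572692 = 1328978281223/35572692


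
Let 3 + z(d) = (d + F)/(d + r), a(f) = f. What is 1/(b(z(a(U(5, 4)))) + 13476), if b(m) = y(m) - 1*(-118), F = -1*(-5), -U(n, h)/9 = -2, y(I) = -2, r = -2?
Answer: 1/13592 ≈ 7.3573e-5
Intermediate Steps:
U(n, h) = 18 (U(n, h) = -9*(-2) = 18)
F = 5
z(d) = -3 + (5 + d)/(-2 + d) (z(d) = -3 + (d + 5)/(d - 2) = -3 + (5 + d)/(-2 + d))
b(m) = 116 (b(m) = -2 - 1*(-118) = -2 + 118 = 116)
1/(b(z(a(U(5, 4)))) + 13476) = 1/(116 + 13476) = 1/13592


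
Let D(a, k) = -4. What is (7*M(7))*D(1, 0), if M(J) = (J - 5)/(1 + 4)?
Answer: -56/5 ≈ -11.200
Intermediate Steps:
M(J) = -1 + J/5 (M(J) = (-5 + J)/5 = (-5 + J)*(1/5) = -1 + J/5)
(7*M(7))*D(1, 0) = (7*(-1 + (1/5)*7))*(-4) = (7*(-1 + 7/5))*(-4) = (7*(2/5))*(-4) = (14/5)*(-4) = -56/5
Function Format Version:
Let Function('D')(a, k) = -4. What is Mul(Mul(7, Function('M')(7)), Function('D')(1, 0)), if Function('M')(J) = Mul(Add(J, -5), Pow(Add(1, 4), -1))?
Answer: Rational(-56, 5) ≈ -11.200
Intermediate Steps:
Function('M')(J) = Add(-1, Mul(Rational(1, 5), J)) (Function('M')(J) = Mul(Add(-5, J), Pow(5, -1)) = Mul(Add(-5, J), Rational(1, 5)) = Add(-1, Mul(Rational(1, 5), J)))
Mul(Mul(7, Function('M')(7)), Function('D')(1, 0)) = Mul(Mul(7, Add(-1, Mul(Rational(1, 5), 7))), -4) = Mul(Mul(7, Add(-1, Rational(7, 5))), -4) = Mul(Mul(7, Rational(2, 5)), -4) = Mul(Rational(14, 5), -4) = Rational(-56, 5)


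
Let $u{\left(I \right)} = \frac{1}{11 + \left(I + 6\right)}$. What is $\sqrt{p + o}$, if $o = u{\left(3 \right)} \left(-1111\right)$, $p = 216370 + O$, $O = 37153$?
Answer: $\frac{51 \sqrt{9745}}{10} \approx 503.46$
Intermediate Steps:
$u{\left(I \right)} = \frac{1}{17 + I}$ ($u{\left(I \right)} = \frac{1}{11 + \left(6 + I\right)} = \frac{1}{17 + I}$)
$p = 253523$ ($p = 216370 + 37153 = 253523$)
$o = - \frac{1111}{20}$ ($o = \frac{1}{17 + 3} \left(-1111\right) = \frac{1}{20} \left(-1111\right) = - \frac{1111}{20} \approx -55.55$)
$\sqrt{p + o} = \sqrt{253523 - \frac{1111}{20}} = \sqrt{\frac{5069349}{20}} = \frac{51 \sqrt{9745}}{10}$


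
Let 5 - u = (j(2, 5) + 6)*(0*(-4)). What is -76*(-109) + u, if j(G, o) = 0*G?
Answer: 8289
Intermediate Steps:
j(G, o) = 0
u = 5 (u = 5 - (0 + 6)*0*(-4) = 5 - 6*0 = 5 - 1*0 = 5 + 0 = 5)
-76*(-109) + u = -76*(-109) + 5 = 8284 + 5 = 8289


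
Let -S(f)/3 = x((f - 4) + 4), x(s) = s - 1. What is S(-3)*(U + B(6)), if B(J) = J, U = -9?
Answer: -36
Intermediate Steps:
x(s) = -1 + s
S(f) = 3 - 3*f (S(f) = -3*(-1 + ((f - 4) + 4)) = -3*(-1 + ((-4 + f) + 4)) = -3*(-1 + f) = 3 - 3*f)
S(-3)*(U + B(6)) = (3 - 3*(-3))*(-9 + 6) = (3 + 9)*(-3) = 12*(-3) = -36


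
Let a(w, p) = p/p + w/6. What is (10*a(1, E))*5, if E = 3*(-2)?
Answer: 175/3 ≈ 58.333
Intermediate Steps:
E = -6
a(w, p) = 1 + w/6 (a(w, p) = 1 + w*(⅙) = 1 + w/6)
(10*a(1, E))*5 = (10*(1 + (⅙)*1))*5 = (10*(1 + ⅙))*5 = (10*(7/6))*5 = (35/3)*5 = 175/3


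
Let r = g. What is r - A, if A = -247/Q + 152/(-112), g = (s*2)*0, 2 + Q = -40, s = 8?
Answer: -95/21 ≈ -4.5238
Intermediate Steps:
Q = -42 (Q = -2 - 40 = -42)
g = 0 (g = (8*2)*0 = 16*0 = 0)
r = 0
A = 95/21 (A = -247/(-42) + 152/(-112) = -247*(-1/42) + 152*(-1/112) = 247/42 - 19/14 = 95/21 ≈ 4.5238)
r - A = 0 - 1*95/21 = 0 - 95/21 = -95/21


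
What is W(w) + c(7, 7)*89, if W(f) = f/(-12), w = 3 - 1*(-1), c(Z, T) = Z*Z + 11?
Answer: 16019/3 ≈ 5339.7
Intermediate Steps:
c(Z, T) = 11 + Z² (c(Z, T) = Z² + 11 = 11 + Z²)
w = 4 (w = 3 + 1 = 4)
W(f) = -f/12 (W(f) = f*(-1/12) = -f/12)
W(w) + c(7, 7)*89 = -1/12*4 + (11 + 7²)*89 = -⅓ + (11 + 49)*89 = -⅓ + 60*89 = -⅓ + 5340 = 16019/3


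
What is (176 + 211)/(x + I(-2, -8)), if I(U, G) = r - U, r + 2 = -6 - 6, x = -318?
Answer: -129/110 ≈ -1.1727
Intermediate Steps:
r = -14 (r = -2 + (-6 - 6) = -2 - 12 = -14)
I(U, G) = -14 - U
(176 + 211)/(x + I(-2, -8)) = (176 + 211)/(-318 + (-14 - 1*(-2))) = 387/(-318 + (-14 + 2)) = 387/(-318 - 12) = 387/(-330) = 387*(-1/330) = -129/110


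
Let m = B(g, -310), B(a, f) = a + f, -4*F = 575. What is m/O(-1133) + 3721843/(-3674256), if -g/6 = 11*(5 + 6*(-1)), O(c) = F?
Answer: 1446014131/2112697200 ≈ 0.68444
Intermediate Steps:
F = -575/4 (F = -¼*575 = -575/4 ≈ -143.75)
O(c) = -575/4
g = 66 (g = -66*(5 + 6*(-1)) = -66*(5 - 6) = -66*(-1) = -6*(-11) = 66)
m = -244 (m = 66 - 310 = -244)
m/O(-1133) + 3721843/(-3674256) = -244/(-575/4) + 3721843/(-3674256) = -244*(-4/575) + 3721843*(-1/3674256) = 976/575 - 3721843/3674256 = 1446014131/2112697200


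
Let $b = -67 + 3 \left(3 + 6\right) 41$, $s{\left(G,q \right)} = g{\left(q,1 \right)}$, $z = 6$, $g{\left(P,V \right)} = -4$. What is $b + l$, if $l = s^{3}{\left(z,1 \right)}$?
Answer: $976$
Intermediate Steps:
$s{\left(G,q \right)} = -4$
$l = -64$ ($l = \left(-4\right)^{3} = -64$)
$b = 1040$ ($b = -67 + 3 \cdot 9 \cdot 41 = -67 + 27 \cdot 41 = -67 + 1107 = 1040$)
$b + l = 1040 - 64 = 976$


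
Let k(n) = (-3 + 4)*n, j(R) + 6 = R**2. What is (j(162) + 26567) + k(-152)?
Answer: 52653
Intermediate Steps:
j(R) = -6 + R**2
k(n) = n (k(n) = 1*n = n)
(j(162) + 26567) + k(-152) = ((-6 + 162**2) + 26567) - 152 = ((-6 + 26244) + 26567) - 152 = (26238 + 26567) - 152 = 52805 - 152 = 52653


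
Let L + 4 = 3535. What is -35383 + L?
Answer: -31852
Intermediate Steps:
L = 3531 (L = -4 + 3535 = 3531)
-35383 + L = -35383 + 3531 = -31852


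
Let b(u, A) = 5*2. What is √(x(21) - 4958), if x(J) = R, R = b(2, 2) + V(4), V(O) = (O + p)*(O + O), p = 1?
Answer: 2*I*√1227 ≈ 70.057*I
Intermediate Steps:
V(O) = 2*O*(1 + O) (V(O) = (O + 1)*(O + O) = (1 + O)*(2*O) = 2*O*(1 + O))
b(u, A) = 10
R = 50 (R = 10 + 2*4*(1 + 4) = 10 + 2*4*5 = 10 + 40 = 50)
x(J) = 50
√(x(21) - 4958) = √(50 - 4958) = √(-4908) = 2*I*√1227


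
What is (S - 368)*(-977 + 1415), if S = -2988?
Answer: -1469928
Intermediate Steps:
(S - 368)*(-977 + 1415) = (-2988 - 368)*(-977 + 1415) = -3356*438 = -1469928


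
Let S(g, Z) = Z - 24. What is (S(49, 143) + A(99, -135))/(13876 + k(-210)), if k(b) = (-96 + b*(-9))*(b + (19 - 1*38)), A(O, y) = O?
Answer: -109/198475 ≈ -0.00054919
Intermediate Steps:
S(g, Z) = -24 + Z
k(b) = (-96 - 9*b)*(-19 + b) (k(b) = (-96 - 9*b)*(b + (19 - 38)) = (-96 - 9*b)*(b - 19) = (-96 - 9*b)*(-19 + b))
(S(49, 143) + A(99, -135))/(13876 + k(-210)) = ((-24 + 143) + 99)/(13876 + (1824 - 9*(-210)² + 75*(-210))) = (119 + 99)/(13876 + (1824 - 9*44100 - 15750)) = 218/(13876 + (1824 - 396900 - 15750)) = 218/(13876 - 410826) = 218/(-396950) = 218*(-1/396950) = -109/198475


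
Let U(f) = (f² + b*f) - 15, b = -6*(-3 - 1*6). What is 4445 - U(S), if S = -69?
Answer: 3425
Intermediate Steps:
b = 54 (b = -6*(-3 - 6) = -6*(-9) = 54)
U(f) = -15 + f² + 54*f (U(f) = (f² + 54*f) - 15 = -15 + f² + 54*f)
4445 - U(S) = 4445 - (-15 + (-69)² + 54*(-69)) = 4445 - (-15 + 4761 - 3726) = 4445 - 1*1020 = 4445 - 1020 = 3425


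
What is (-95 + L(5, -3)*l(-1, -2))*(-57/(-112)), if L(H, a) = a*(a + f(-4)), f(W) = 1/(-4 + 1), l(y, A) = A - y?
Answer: -855/16 ≈ -53.438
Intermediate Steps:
f(W) = -1/3 (f(W) = 1/(-3) = -1/3)
L(H, a) = a*(-1/3 + a) (L(H, a) = a*(a - 1/3) = a*(-1/3 + a))
(-95 + L(5, -3)*l(-1, -2))*(-57/(-112)) = (-95 + (-3*(-1/3 - 3))*(-2 - 1*(-1)))*(-57/(-112)) = (-95 + (-3*(-10/3))*(-2 + 1))*(-57*(-1/112)) = (-95 + 10*(-1))*(57/112) = (-95 - 10)*(57/112) = -105*57/112 = -855/16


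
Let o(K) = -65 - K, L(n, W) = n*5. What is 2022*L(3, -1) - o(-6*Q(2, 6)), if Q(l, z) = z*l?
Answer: 30323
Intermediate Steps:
Q(l, z) = l*z
L(n, W) = 5*n
2022*L(3, -1) - o(-6*Q(2, 6)) = 2022*(5*3) - (-65 - (-6)*2*6) = 2022*15 - (-65 - (-6)*12) = 30330 - (-65 - 1*(-72)) = 30330 - (-65 + 72) = 30330 - 1*7 = 30330 - 7 = 30323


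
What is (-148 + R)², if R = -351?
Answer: 249001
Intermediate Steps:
(-148 + R)² = (-148 - 351)² = (-499)² = 249001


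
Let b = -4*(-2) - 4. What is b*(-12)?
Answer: -48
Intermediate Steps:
b = 4 (b = 8 - 4 = 4)
b*(-12) = 4*(-12) = -48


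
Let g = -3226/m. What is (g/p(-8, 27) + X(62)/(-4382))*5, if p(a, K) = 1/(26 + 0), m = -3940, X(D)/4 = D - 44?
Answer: 45907619/431627 ≈ 106.36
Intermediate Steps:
X(D) = -176 + 4*D (X(D) = 4*(D - 44) = 4*(-44 + D) = -176 + 4*D)
p(a, K) = 1/26
g = 1613/1970 (g = -3226/(-3940) = -3226*(-1/3940) = 1613/1970 ≈ 0.81878)
(g/p(-8, 27) + X(62)/(-4382))*5 = (1613/(1970*(1/26)) + (-176 + 4*62)/(-4382))*5 = ((1613/1970)*26 + (-176 + 248)*(-1/4382))*5 = (20969/985 + 72*(-1/4382))*5 = (20969/985 - 36/2191)*5 = (45907619/2158135)*5 = 45907619/431627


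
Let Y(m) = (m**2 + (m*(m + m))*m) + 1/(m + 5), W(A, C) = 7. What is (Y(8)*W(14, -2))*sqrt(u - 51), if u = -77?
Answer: 792120*I*sqrt(2)/13 ≈ 86171.0*I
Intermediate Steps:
Y(m) = m**2 + 1/(5 + m) + 2*m**3 (Y(m) = (m**2 + (m*(2*m))*m) + 1/(5 + m) = (m**2 + (2*m**2)*m) + 1/(5 + m) = (m**2 + 2*m**3) + 1/(5 + m) = m**2 + 1/(5 + m) + 2*m**3)
(Y(8)*W(14, -2))*sqrt(u - 51) = (((1 + 2*8**4 + 5*8**2 + 11*8**3)/(5 + 8))*7)*sqrt(-77 - 51) = (((1 + 2*4096 + 5*64 + 11*512)/13)*7)*sqrt(-128) = (((1 + 8192 + 320 + 5632)/13)*7)*(8*I*sqrt(2)) = (((1/13)*14145)*7)*(8*I*sqrt(2)) = ((14145/13)*7)*(8*I*sqrt(2)) = 99015*(8*I*sqrt(2))/13 = 792120*I*sqrt(2)/13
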